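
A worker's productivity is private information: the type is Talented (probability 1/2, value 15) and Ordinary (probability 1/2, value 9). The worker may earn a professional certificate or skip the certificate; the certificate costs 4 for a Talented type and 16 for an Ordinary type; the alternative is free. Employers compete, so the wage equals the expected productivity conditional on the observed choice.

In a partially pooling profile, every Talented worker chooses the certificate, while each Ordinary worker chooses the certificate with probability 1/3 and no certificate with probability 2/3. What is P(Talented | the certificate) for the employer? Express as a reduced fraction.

P(the certificate) = (1/2)·1 + (1/2)·(1/3) = 2/3.
By Bayes' rule, P(Talented | the certificate) = (1/2) / (2/3) = 3/4.

3/4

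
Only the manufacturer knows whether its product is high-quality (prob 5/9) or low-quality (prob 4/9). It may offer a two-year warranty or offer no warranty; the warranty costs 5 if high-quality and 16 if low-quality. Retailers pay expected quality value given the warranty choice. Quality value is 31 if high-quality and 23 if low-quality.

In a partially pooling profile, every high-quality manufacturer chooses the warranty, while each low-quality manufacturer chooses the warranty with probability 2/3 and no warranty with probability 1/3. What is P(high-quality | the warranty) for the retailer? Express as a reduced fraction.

P(the warranty) = (5/9)·1 + (4/9)·(2/3) = 23/27.
By Bayes' rule, P(high-quality | the warranty) = (5/9) / (23/27) = 15/23.

15/23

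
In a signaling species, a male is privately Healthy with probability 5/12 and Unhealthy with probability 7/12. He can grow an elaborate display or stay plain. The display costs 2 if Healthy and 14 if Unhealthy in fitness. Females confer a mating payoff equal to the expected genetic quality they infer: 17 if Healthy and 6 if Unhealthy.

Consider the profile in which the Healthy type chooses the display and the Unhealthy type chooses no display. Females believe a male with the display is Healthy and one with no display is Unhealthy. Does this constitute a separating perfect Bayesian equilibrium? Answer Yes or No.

Under these beliefs, the display earns mating payoff 17 and no display earns mating payoff 6.
Healthy: the display nets 17 − 2 = 15; no display nets 6. Healthy prefers the display.
Unhealthy: the display nets 17 − 14 = 3; no display nets 6. Unhealthy prefers no display.
Neither type deviates, so the separating profile is an equilibrium.

Yes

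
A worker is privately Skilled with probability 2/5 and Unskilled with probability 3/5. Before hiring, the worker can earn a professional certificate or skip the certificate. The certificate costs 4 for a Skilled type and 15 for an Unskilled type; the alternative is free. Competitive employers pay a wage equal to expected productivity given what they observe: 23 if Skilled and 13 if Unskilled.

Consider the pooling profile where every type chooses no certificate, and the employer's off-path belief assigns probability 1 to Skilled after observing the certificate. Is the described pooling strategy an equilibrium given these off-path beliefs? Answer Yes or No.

No

On path, the employer holds the prior and pays 2/5·23 + 3/5·13 = 17. Off path (the certificate), believing Skilled, it pays 23.
Skilled: no certificate nets 17; the certificate nets 23 − 4 = 19. Skilled would deviate.
Unskilled: no certificate nets 17; the certificate nets 23 − 15 = 8. Unskilled stays.
A type deviates, so pooling fails.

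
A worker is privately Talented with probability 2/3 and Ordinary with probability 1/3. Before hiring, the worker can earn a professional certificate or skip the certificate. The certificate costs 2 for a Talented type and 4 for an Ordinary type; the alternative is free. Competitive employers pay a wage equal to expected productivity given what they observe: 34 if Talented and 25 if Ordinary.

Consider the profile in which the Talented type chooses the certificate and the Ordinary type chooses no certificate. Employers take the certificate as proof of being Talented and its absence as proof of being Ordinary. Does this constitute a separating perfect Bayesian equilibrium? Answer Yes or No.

No

Under these beliefs, the certificate earns wage 34 and no certificate earns wage 25.
Talented: the certificate nets 34 − 2 = 32; no certificate nets 25. Talented prefers the certificate.
Ordinary: the certificate nets 34 − 4 = 30; no certificate nets 25. Ordinary would deviate to the certificate.
Ordinary has a profitable deviation, so the profile is not an equilibrium.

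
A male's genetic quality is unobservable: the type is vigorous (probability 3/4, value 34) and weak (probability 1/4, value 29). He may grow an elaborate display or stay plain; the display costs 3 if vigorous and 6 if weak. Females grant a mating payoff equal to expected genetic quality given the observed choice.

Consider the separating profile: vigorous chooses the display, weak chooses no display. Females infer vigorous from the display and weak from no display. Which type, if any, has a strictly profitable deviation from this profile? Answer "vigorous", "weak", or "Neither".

Neither

The display pays 34; no display pays 29.
vigorous: assigned the display, nets 34 − 3 = 31; deviating to no display nets 29.
weak: assigned no display, nets 29; deviating to the display nets 34 − 6 = 28.
Both types strictly prefer their assigned action; no profitable deviation.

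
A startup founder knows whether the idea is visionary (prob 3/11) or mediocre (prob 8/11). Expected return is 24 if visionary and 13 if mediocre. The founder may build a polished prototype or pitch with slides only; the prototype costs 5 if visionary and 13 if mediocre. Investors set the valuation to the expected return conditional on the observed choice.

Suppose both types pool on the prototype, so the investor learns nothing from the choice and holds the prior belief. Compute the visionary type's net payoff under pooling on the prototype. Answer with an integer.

Pooled valuation = 3/11·24 + 8/11·13 = 16.
visionary pays cost 5 for the prototype, so net payoff = 16 − 5 = 11.

11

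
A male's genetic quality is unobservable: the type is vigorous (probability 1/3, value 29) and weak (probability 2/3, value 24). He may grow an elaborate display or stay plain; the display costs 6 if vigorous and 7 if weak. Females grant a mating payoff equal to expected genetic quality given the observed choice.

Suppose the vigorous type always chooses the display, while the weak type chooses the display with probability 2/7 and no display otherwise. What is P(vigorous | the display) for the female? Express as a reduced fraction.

P(the display) = (1/3)·1 + (2/3)·(2/7) = 11/21.
By Bayes' rule, P(vigorous | the display) = (1/3) / (11/21) = 7/11.

7/11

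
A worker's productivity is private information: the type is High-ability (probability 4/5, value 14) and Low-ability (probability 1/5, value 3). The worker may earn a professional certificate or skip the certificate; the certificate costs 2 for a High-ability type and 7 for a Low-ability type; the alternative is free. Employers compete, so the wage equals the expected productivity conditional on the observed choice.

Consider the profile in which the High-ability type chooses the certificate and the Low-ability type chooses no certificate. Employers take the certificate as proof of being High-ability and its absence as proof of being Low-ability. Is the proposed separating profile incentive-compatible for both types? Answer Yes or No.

No

Under these beliefs, the certificate earns wage 14 and no certificate earns wage 3.
High-ability: the certificate nets 14 − 2 = 12; no certificate nets 3. High-ability prefers the certificate.
Low-ability: the certificate nets 14 − 7 = 7; no certificate nets 3. Low-ability would deviate to the certificate.
Low-ability has a profitable deviation, so the profile is not an equilibrium.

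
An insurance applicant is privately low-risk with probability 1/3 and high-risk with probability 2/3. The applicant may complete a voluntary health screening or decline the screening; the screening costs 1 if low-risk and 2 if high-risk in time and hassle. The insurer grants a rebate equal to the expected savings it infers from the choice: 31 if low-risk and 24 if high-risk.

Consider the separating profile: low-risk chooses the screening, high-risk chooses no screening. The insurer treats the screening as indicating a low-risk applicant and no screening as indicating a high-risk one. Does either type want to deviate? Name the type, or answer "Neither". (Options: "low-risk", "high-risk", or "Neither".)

The screening pays 31; no screening pays 24.
low-risk: assigned the screening, nets 31 − 1 = 30; deviating to no screening nets 24.
high-risk: assigned no screening, nets 24; deviating to the screening nets 31 − 2 = 29.
The high-risk type gains 5 by deviating.

high-risk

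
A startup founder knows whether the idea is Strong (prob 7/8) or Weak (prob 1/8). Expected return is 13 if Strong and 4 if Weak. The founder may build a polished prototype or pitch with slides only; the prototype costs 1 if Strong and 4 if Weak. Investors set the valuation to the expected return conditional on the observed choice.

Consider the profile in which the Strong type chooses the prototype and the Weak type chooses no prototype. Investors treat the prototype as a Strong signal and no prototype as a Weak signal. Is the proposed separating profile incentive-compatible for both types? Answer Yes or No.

No

Under these beliefs, the prototype earns valuation 13 and no prototype earns valuation 4.
Strong: the prototype nets 13 − 1 = 12; no prototype nets 4. Strong prefers the prototype.
Weak: the prototype nets 13 − 4 = 9; no prototype nets 4. Weak would deviate to the prototype.
Weak has a profitable deviation, so the profile is not an equilibrium.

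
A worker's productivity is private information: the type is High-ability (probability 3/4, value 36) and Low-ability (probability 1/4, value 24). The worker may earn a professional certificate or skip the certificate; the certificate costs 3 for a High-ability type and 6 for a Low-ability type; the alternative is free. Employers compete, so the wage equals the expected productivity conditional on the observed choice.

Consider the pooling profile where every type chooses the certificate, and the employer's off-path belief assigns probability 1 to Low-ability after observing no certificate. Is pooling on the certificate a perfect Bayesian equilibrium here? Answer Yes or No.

Yes

On path, the employer holds the prior and pays 3/4·36 + 1/4·24 = 33. Off path (no certificate), believing Low-ability, it pays 24.
High-ability: the certificate nets 33 − 3 = 30; no certificate nets 24. High-ability stays.
Low-ability: the certificate nets 33 − 6 = 27; no certificate nets 24. Low-ability stays.
No type deviates, so pooling is sustained.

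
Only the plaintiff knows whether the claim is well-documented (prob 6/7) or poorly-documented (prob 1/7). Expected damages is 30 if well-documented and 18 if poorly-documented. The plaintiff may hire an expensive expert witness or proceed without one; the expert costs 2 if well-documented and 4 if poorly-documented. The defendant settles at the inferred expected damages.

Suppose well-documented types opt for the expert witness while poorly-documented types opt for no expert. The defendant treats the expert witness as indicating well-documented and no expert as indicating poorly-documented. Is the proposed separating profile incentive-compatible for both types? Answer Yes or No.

No

Under these beliefs, the expert witness earns settlement 30 and no expert earns settlement 18.
well-documented: the expert witness nets 30 − 2 = 28; no expert nets 18. well-documented prefers the expert witness.
poorly-documented: the expert witness nets 30 − 4 = 26; no expert nets 18. poorly-documented would deviate to the expert witness.
poorly-documented has a profitable deviation, so the profile is not an equilibrium.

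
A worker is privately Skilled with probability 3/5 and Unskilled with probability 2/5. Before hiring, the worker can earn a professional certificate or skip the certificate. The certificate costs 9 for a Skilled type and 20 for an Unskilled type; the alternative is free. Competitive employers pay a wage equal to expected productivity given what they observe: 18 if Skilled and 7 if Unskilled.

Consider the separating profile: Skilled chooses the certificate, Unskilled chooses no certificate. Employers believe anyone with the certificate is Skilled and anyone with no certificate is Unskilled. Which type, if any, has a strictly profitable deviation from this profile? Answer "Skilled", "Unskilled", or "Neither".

The certificate pays 18; no certificate pays 7.
Skilled: assigned the certificate, nets 18 − 9 = 9; deviating to no certificate nets 7.
Unskilled: assigned no certificate, nets 7; deviating to the certificate nets 18 − 20 = -2.
Both types strictly prefer their assigned action; no profitable deviation.

Neither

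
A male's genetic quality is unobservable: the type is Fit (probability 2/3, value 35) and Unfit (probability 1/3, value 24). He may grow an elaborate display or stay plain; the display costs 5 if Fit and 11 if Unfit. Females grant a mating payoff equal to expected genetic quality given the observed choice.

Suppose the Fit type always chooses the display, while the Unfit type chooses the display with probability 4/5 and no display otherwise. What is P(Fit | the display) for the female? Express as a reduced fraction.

P(the display) = (2/3)·1 + (1/3)·(4/5) = 14/15.
By Bayes' rule, P(Fit | the display) = (2/3) / (14/15) = 5/7.

5/7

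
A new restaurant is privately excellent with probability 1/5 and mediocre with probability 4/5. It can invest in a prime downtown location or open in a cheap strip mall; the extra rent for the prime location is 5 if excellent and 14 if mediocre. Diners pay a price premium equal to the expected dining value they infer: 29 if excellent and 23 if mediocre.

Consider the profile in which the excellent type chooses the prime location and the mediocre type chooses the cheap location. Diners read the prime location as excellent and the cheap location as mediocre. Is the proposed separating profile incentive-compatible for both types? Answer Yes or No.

Yes

Under these beliefs, the prime location earns price premium 29 and the cheap location earns price premium 23.
excellent: the prime location nets 29 − 5 = 24; the cheap location nets 23. excellent prefers the prime location.
mediocre: the prime location nets 29 − 14 = 15; the cheap location nets 23. mediocre prefers the cheap location.
Neither type deviates, so the separating profile is an equilibrium.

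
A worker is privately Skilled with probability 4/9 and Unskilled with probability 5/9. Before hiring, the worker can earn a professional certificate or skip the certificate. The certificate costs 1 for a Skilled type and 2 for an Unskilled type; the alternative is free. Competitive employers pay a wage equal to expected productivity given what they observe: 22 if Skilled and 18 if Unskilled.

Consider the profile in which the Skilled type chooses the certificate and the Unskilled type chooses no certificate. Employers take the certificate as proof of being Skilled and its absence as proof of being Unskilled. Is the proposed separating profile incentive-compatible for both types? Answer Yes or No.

Under these beliefs, the certificate earns wage 22 and no certificate earns wage 18.
Skilled: the certificate nets 22 − 1 = 21; no certificate nets 18. Skilled prefers the certificate.
Unskilled: the certificate nets 22 − 2 = 20; no certificate nets 18. Unskilled would deviate to the certificate.
Unskilled has a profitable deviation, so the profile is not an equilibrium.

No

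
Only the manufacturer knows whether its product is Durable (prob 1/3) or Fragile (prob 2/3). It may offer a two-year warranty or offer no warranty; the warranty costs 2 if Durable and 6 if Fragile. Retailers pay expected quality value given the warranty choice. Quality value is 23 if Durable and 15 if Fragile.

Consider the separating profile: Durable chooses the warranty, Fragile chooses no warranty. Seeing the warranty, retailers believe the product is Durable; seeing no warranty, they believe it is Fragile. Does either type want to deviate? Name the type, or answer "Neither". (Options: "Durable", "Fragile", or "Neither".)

Fragile

The warranty pays 23; no warranty pays 15.
Durable: assigned the warranty, nets 23 − 2 = 21; deviating to no warranty nets 15.
Fragile: assigned no warranty, nets 15; deviating to the warranty nets 23 − 6 = 17.
The Fragile type gains 2 by deviating.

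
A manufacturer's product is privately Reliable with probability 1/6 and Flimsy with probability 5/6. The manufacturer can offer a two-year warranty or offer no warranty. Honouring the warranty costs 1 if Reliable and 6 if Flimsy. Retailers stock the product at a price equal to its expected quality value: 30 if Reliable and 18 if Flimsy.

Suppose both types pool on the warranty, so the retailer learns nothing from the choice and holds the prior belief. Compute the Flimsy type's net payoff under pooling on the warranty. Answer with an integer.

14

Pooled price = 1/6·30 + 5/6·18 = 20.
Flimsy pays cost 6 for the warranty, so net payoff = 20 − 6 = 14.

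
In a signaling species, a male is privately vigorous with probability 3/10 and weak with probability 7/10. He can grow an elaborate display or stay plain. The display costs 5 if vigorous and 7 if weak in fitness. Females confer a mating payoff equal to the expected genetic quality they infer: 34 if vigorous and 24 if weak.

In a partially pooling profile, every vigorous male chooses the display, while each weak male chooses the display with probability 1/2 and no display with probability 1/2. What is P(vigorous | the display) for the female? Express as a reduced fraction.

P(the display) = (3/10)·1 + (7/10)·(1/2) = 13/20.
By Bayes' rule, P(vigorous | the display) = (3/10) / (13/20) = 6/13.

6/13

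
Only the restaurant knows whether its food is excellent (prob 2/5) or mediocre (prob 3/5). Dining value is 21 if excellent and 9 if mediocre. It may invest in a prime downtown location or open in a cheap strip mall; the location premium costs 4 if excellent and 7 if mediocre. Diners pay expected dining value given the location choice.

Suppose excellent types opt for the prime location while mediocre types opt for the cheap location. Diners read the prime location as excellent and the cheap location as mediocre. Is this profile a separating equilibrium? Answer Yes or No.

Under these beliefs, the prime location earns price premium 21 and the cheap location earns price premium 9.
excellent: the prime location nets 21 − 4 = 17; the cheap location nets 9. excellent prefers the prime location.
mediocre: the prime location nets 21 − 7 = 14; the cheap location nets 9. mediocre would deviate to the prime location.
mediocre has a profitable deviation, so the profile is not an equilibrium.

No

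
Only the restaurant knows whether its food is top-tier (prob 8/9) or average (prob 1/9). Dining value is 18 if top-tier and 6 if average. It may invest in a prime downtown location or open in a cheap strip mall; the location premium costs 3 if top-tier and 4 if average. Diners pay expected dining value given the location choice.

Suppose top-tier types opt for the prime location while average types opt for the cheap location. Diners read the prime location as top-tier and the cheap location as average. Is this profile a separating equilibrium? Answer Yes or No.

Under these beliefs, the prime location earns price premium 18 and the cheap location earns price premium 6.
top-tier: the prime location nets 18 − 3 = 15; the cheap location nets 6. top-tier prefers the prime location.
average: the prime location nets 18 − 4 = 14; the cheap location nets 6. average would deviate to the prime location.
average has a profitable deviation, so the profile is not an equilibrium.

No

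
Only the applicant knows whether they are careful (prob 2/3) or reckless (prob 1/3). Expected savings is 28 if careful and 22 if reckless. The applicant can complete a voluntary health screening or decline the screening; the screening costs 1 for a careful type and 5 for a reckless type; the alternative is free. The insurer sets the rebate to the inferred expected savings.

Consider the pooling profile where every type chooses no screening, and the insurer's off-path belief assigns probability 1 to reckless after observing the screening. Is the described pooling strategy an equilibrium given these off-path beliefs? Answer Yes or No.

On path, the insurer holds the prior and pays 2/3·28 + 1/3·22 = 26. Off path (the screening), believing reckless, it pays 22.
careful: no screening nets 26; the screening nets 22 − 1 = 21. careful stays.
reckless: no screening nets 26; the screening nets 22 − 5 = 17. reckless stays.
No type deviates, so pooling is sustained.

Yes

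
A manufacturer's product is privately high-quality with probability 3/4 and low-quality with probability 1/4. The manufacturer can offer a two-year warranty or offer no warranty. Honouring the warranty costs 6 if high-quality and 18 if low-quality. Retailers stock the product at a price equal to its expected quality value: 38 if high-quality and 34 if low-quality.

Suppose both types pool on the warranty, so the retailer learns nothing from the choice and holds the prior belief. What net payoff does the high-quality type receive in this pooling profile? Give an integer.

31

Pooled price = 3/4·38 + 1/4·34 = 37.
high-quality pays cost 6 for the warranty, so net payoff = 37 − 6 = 31.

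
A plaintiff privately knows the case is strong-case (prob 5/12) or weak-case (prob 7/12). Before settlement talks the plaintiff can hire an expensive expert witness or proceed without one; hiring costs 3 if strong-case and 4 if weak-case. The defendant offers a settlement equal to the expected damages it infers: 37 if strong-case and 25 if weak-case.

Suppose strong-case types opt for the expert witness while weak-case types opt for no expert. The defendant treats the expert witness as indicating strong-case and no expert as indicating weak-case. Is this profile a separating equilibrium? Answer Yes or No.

Under these beliefs, the expert witness earns settlement 37 and no expert earns settlement 25.
strong-case: the expert witness nets 37 − 3 = 34; no expert nets 25. strong-case prefers the expert witness.
weak-case: the expert witness nets 37 − 4 = 33; no expert nets 25. weak-case would deviate to the expert witness.
weak-case has a profitable deviation, so the profile is not an equilibrium.

No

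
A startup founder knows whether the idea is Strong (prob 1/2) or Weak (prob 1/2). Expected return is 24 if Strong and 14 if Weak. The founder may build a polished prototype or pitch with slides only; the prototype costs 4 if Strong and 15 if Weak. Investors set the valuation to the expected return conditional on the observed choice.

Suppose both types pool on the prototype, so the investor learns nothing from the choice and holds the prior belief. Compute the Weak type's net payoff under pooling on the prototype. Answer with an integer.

Pooled valuation = 1/2·24 + 1/2·14 = 19.
Weak pays cost 15 for the prototype, so net payoff = 19 − 15 = 4.

4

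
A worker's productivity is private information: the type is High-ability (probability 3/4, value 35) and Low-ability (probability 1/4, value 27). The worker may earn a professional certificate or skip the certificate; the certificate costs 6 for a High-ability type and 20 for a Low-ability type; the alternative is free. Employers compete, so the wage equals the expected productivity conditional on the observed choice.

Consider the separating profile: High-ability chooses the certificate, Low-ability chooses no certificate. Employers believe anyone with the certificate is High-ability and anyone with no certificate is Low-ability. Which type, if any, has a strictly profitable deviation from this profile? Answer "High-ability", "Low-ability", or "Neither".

Neither

The certificate pays 35; no certificate pays 27.
High-ability: assigned the certificate, nets 35 − 6 = 29; deviating to no certificate nets 27.
Low-ability: assigned no certificate, nets 27; deviating to the certificate nets 35 − 20 = 15.
Both types strictly prefer their assigned action; no profitable deviation.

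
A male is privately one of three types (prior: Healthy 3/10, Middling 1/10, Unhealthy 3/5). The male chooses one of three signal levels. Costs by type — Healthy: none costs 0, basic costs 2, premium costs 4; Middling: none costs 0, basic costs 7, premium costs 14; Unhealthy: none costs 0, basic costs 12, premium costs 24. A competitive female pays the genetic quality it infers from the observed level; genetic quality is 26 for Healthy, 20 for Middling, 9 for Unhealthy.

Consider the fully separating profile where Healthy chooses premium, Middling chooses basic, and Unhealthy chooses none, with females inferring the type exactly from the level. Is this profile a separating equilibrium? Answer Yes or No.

Yes

Separating mating payoffs: premium → 26, basic → 20, none → 9.
Healthy (assigned premium): none: 9 − 0 = 9; basic: 20 − 2 = 18; premium: 26 − 4 = 22. Healthy stays.
Middling (assigned basic): none: 9 − 0 = 9; basic: 20 − 7 = 13; premium: 26 − 14 = 12. Middling stays.
Unhealthy (assigned none): none: 9 − 0 = 9; basic: 20 − 12 = 8; premium: 26 − 24 = 2. Unhealthy stays.
Every type prefers its assigned level; separation holds.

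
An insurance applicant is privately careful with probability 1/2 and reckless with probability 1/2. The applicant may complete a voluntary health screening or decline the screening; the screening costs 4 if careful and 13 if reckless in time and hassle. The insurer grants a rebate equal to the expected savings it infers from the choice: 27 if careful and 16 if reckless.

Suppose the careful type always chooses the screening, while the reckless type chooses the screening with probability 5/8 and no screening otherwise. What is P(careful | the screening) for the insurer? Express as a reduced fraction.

P(the screening) = (1/2)·1 + (1/2)·(5/8) = 13/16.
By Bayes' rule, P(careful | the screening) = (1/2) / (13/16) = 8/13.

8/13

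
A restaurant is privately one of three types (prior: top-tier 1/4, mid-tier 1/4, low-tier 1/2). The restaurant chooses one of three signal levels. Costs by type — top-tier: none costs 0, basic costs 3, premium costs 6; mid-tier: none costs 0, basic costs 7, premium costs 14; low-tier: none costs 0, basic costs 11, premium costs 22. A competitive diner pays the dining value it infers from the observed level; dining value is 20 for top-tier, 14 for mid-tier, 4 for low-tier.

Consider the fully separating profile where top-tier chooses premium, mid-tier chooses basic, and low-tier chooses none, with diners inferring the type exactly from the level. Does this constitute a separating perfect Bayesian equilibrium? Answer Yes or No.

Separating price premiums: premium → 20, basic → 14, none → 4.
top-tier (assigned premium): none: 4 − 0 = 4; basic: 14 − 3 = 11; premium: 20 − 6 = 14. top-tier stays.
mid-tier (assigned basic): none: 4 − 0 = 4; basic: 14 − 7 = 7; premium: 20 − 14 = 6. mid-tier stays.
low-tier (assigned none): none: 4 − 0 = 4; basic: 14 − 11 = 3; premium: 20 − 22 = -2. low-tier stays.
Every type prefers its assigned level; separation holds.

Yes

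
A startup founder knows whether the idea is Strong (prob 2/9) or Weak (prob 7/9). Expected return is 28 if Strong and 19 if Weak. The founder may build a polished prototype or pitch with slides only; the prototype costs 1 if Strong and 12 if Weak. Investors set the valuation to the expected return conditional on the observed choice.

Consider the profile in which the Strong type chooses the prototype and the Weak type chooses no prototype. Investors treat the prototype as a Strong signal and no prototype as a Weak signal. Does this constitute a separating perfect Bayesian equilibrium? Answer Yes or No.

Yes

Under these beliefs, the prototype earns valuation 28 and no prototype earns valuation 19.
Strong: the prototype nets 28 − 1 = 27; no prototype nets 19. Strong prefers the prototype.
Weak: the prototype nets 28 − 12 = 16; no prototype nets 19. Weak prefers no prototype.
Neither type deviates, so the separating profile is an equilibrium.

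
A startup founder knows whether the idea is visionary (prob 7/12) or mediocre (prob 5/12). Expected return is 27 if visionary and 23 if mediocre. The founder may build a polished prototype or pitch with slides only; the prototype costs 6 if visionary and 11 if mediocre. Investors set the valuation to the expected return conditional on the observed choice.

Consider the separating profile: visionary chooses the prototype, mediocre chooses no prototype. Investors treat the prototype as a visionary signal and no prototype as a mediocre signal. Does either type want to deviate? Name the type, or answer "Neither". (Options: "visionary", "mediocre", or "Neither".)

The prototype pays 27; no prototype pays 23.
visionary: assigned the prototype, nets 27 − 6 = 21; deviating to no prototype nets 23.
mediocre: assigned no prototype, nets 23; deviating to the prototype nets 27 − 11 = 16.
The visionary type gains 2 by deviating.

visionary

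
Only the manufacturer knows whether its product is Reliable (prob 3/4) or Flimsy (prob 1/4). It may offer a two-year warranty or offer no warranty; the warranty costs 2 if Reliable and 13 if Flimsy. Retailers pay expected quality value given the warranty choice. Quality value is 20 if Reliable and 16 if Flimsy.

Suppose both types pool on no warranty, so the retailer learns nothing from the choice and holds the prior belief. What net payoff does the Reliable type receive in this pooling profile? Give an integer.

19

Pooled price = 3/4·20 + 1/4·16 = 19.
Reliable pays no cost for no warranty, so net payoff = 19.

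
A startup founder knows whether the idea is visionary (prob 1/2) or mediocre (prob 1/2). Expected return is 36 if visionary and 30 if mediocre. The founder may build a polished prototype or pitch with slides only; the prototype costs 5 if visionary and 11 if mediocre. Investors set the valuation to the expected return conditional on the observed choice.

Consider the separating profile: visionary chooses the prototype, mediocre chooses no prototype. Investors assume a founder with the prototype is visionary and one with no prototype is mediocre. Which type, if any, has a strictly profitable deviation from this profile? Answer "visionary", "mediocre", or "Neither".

The prototype pays 36; no prototype pays 30.
visionary: assigned the prototype, nets 36 − 5 = 31; deviating to no prototype nets 30.
mediocre: assigned no prototype, nets 30; deviating to the prototype nets 36 − 11 = 25.
Both types strictly prefer their assigned action; no profitable deviation.

Neither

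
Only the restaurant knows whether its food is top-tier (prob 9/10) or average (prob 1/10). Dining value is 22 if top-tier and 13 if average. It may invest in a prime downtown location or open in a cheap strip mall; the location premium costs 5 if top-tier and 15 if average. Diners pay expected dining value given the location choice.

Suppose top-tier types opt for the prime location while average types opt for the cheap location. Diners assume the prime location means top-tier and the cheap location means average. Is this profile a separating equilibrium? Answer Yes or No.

Under these beliefs, the prime location earns price premium 22 and the cheap location earns price premium 13.
top-tier: the prime location nets 22 − 5 = 17; the cheap location nets 13. top-tier prefers the prime location.
average: the prime location nets 22 − 15 = 7; the cheap location nets 13. average prefers the cheap location.
Neither type deviates, so the separating profile is an equilibrium.

Yes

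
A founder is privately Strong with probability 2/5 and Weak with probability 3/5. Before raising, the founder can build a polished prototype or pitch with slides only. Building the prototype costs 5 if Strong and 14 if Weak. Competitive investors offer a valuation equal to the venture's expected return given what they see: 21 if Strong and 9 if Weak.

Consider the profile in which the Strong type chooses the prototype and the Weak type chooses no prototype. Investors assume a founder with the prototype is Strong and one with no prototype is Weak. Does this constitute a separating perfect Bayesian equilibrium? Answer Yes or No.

Yes

Under these beliefs, the prototype earns valuation 21 and no prototype earns valuation 9.
Strong: the prototype nets 21 − 5 = 16; no prototype nets 9. Strong prefers the prototype.
Weak: the prototype nets 21 − 14 = 7; no prototype nets 9. Weak prefers no prototype.
Neither type deviates, so the separating profile is an equilibrium.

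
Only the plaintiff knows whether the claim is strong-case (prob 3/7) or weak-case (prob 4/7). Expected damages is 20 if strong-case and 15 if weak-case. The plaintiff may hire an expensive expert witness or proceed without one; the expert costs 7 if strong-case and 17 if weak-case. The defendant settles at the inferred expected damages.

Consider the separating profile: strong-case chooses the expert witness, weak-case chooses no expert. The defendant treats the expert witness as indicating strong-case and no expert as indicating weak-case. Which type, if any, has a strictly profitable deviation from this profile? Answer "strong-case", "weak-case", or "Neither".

The expert witness pays 20; no expert pays 15.
strong-case: assigned the expert witness, nets 20 − 7 = 13; deviating to no expert nets 15.
weak-case: assigned no expert, nets 15; deviating to the expert witness nets 20 − 17 = 3.
The strong-case type gains 2 by deviating.

strong-case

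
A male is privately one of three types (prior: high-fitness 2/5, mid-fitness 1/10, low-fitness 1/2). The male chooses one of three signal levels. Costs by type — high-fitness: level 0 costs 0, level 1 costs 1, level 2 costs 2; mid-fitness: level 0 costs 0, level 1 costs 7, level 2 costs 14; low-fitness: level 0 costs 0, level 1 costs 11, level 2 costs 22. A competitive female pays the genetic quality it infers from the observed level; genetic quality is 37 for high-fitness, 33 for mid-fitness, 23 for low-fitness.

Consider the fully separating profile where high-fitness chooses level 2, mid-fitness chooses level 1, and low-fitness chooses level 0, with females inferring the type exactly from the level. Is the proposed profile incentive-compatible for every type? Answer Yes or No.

Separating mating payoffs: level 2 → 37, level 1 → 33, level 0 → 23.
high-fitness (assigned level 2): level 0: 23 − 0 = 23; level 1: 33 − 1 = 32; level 2: 37 − 2 = 35. high-fitness stays.
mid-fitness (assigned level 1): level 0: 23 − 0 = 23; level 1: 33 − 7 = 26; level 2: 37 − 14 = 23. mid-fitness stays.
low-fitness (assigned level 0): level 0: 23 − 0 = 23; level 1: 33 − 11 = 22; level 2: 37 − 22 = 15. low-fitness stays.
Every type prefers its assigned level; separation holds.

Yes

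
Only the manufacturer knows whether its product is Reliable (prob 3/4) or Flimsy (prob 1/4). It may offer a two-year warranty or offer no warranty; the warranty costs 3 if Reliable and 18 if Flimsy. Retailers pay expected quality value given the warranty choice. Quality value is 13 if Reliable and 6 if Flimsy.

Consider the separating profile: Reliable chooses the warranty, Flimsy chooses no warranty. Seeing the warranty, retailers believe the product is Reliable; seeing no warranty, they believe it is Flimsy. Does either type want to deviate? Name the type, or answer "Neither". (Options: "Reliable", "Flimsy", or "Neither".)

Neither

The warranty pays 13; no warranty pays 6.
Reliable: assigned the warranty, nets 13 − 3 = 10; deviating to no warranty nets 6.
Flimsy: assigned no warranty, nets 6; deviating to the warranty nets 13 − 18 = -5.
Both types strictly prefer their assigned action; no profitable deviation.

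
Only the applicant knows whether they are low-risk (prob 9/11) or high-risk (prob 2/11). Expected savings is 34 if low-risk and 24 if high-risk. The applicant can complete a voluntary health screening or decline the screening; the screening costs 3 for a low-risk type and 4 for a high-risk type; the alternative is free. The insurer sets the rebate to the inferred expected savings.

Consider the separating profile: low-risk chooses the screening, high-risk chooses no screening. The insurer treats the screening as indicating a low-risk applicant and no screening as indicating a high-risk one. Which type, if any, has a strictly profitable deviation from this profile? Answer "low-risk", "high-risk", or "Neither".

high-risk

The screening pays 34; no screening pays 24.
low-risk: assigned the screening, nets 34 − 3 = 31; deviating to no screening nets 24.
high-risk: assigned no screening, nets 24; deviating to the screening nets 34 − 4 = 30.
The high-risk type gains 6 by deviating.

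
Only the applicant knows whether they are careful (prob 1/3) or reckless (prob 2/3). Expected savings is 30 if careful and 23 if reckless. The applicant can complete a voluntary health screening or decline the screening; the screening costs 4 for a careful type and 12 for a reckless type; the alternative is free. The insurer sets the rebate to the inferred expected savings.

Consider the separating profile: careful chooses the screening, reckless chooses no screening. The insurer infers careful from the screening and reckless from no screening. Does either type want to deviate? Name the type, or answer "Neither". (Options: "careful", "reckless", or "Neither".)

The screening pays 30; no screening pays 23.
careful: assigned the screening, nets 30 − 4 = 26; deviating to no screening nets 23.
reckless: assigned no screening, nets 23; deviating to the screening nets 30 − 12 = 18.
Both types strictly prefer their assigned action; no profitable deviation.

Neither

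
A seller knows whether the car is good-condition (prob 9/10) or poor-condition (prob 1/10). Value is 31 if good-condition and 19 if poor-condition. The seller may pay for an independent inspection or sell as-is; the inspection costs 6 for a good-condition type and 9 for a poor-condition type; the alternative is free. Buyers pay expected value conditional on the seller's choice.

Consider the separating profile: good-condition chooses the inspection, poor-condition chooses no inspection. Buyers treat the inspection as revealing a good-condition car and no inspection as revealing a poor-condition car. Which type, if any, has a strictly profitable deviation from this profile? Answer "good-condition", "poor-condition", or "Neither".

The inspection pays 31; no inspection pays 19.
good-condition: assigned the inspection, nets 31 − 6 = 25; deviating to no inspection nets 19.
poor-condition: assigned no inspection, nets 19; deviating to the inspection nets 31 − 9 = 22.
The poor-condition type gains 3 by deviating.

poor-condition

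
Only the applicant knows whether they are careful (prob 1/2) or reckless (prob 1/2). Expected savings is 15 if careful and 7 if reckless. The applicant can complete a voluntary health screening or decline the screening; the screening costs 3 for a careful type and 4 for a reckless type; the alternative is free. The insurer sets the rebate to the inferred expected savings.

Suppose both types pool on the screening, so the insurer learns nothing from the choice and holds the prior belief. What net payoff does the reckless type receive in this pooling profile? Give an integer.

Pooled rebate = 1/2·15 + 1/2·7 = 11.
reckless pays cost 4 for the screening, so net payoff = 11 − 4 = 7.

7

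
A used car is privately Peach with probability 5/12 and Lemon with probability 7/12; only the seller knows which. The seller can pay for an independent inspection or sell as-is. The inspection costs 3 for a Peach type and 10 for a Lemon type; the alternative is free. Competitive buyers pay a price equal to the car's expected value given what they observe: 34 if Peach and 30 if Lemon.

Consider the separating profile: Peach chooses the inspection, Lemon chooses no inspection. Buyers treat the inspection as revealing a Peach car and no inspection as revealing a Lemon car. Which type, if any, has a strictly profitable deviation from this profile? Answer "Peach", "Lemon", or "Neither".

The inspection pays 34; no inspection pays 30.
Peach: assigned the inspection, nets 34 − 3 = 31; deviating to no inspection nets 30.
Lemon: assigned no inspection, nets 30; deviating to the inspection nets 34 − 10 = 24.
Both types strictly prefer their assigned action; no profitable deviation.

Neither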